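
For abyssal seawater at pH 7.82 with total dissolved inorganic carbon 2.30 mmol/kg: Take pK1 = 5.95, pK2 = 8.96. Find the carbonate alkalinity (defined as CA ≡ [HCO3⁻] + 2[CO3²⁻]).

CA = 2.42 mmol/kg

CA = [HCO3⁻] + 2[CO3²⁻] = (α₁ + 2α₂)·DIC
At pH 7.82: [H⁺]/K1 = 10^-1.87 = 0.013490, K2/[H⁺] = 10^-1.14 = 0.072444
α₁ = 1/(1 + 0.013490 + 0.072444) = 1/1.0859 = 0.9209; α₂ = α₁·K2/[H⁺] = 0.06671
α₁ + 2α₂ = 1.0543
CA = 1.0543 × 2.30 = 2.42 mmol/kg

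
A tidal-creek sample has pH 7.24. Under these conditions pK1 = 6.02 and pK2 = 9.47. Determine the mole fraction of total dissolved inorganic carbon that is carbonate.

α₂ = 1 / (1 + [H⁺]/K2 + [H⁺]²/(K1K2)) = 1 / (1 + 10^+2.23 + 10^+1.01)
   = 1 / (1 + 169.82 + 10.233) = 1/181.06 = 0.005523

α₂ = 0.00552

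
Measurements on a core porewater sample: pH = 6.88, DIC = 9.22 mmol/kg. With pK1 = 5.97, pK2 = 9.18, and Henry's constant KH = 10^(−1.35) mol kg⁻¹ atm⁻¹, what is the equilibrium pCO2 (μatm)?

pCO2 = 2.25×10^4 μatm

α₀ = 1 / (1 + K1/[H⁺] + K1K2/[H⁺]²) = 1 / (1 + 10^+0.91 + 10^-1.39)
   = 1 / (1 + 8.1283 + 0.040738) = 1/9.1690 = 0.1091
[CO2*] = α₀ × DIC = 0.1091 × 9.22 = 1.006 mmol/kg
pCO2 = [CO2*]/KH = 1.006×10^-3 / 4.467×10^-2 = 2.25×10^4 μatm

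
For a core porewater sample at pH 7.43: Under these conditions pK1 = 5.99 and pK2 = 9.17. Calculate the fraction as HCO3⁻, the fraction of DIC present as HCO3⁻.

α₁ = 1 / (1 + [H⁺]/K1 + K2/[H⁺]) = 1 / (1 + 10^-1.44 + 10^-1.74)
   = 1 / (1 + 0.036308 + 0.018197) = 1/1.0545 = 0.9483

α₁ = 0.948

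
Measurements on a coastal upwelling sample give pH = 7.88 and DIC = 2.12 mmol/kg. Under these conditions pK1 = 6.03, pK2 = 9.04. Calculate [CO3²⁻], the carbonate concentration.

[CO3²⁻] = 0.135 mmol/kg

α₂ = 1 / (1 + [H⁺]/K2 + [H⁺]²/(K1K2)) = 1 / (1 + 10^+1.16 + 10^-0.69)
   = 1 / (1 + 14.454 + 0.20417) = 1/15.659 = 0.06386
[CO3²⁻] = α₂ × DIC = 0.06386 × 2.12 = 0.135 mmol/kg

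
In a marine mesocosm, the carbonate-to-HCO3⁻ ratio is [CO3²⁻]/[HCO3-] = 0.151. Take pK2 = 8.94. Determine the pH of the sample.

From K2 = [H⁺][CO3²⁻]/[HCO3-]:  pH = pK2 + log₁₀([CO3²⁻]/[HCO3-])
log₁₀(0.151) = -0.821
pH = 8.94 + (-0.821) = 8.12

pH = 8.12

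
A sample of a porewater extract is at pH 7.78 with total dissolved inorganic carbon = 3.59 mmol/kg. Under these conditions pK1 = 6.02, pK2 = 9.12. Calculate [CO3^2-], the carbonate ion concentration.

α₂ = 1 / (1 + [H⁺]/K2 + [H⁺]²/(K1K2)) = 1 / (1 + 10^+1.34 + 10^-0.42)
   = 1 / (1 + 21.878 + 0.38019) = 1/23.258 = 0.04300
[CO3²⁻] = α₂ × DIC = 0.04300 × 3.59 = 0.154 mmol/kg

[CO3²⁻] = 0.154 mmol/kg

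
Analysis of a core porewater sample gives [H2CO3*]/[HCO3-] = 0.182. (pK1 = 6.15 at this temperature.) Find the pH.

From K1 = [H⁺][HCO3-]/[H2CO3*]:  pH = pK1 − log₁₀([H2CO3*]/[HCO3-])
log₁₀(0.182) = -0.740
pH = 6.15 − (-0.740) = 6.89

pH = 6.89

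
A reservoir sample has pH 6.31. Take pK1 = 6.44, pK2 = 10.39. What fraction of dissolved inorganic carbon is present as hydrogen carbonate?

α₁ = 1 / (1 + [H⁺]/K1 + K2/[H⁺]) = 1 / (1 + 10^+0.13 + 10^-4.08)
   = 1 / (1 + 1.3490 + 8.3176×10^-5) = 1/2.3490 = 0.4257

α₁ = 0.426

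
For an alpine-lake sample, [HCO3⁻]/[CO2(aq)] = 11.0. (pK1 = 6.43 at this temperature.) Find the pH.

From K1 = [H⁺][HCO3⁻]/[CO2(aq)]:  pH = pK1 + log₁₀([HCO3⁻]/[CO2(aq)])
log₁₀(11.0) = +1.041
pH = 6.43 + (+1.041) = 7.47

pH = 7.47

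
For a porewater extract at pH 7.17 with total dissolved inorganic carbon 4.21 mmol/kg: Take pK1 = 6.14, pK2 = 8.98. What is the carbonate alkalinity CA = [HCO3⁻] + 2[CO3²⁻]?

CA = [HCO3⁻] + 2[CO3²⁻] = (α₁ + 2α₂)·DIC
At pH 7.17: [H⁺]/K1 = 10^-1.03 = 0.093325, K2/[H⁺] = 10^-1.81 = 0.015488
α₁ = 1/(1 + 0.093325 + 0.015488) = 1/1.1088 = 0.9019; α₂ = α₁·K2/[H⁺] = 0.01397
α₁ + 2α₂ = 0.9298
CA = 0.9298 × 4.21 = 3.91 mmol/kg

CA = 3.91 mmol/kg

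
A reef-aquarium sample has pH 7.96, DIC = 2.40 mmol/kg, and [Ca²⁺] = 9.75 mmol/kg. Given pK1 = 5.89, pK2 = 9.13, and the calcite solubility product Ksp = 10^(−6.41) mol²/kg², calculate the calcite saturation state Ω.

α₂ = 1 / (1 + [H⁺]/K2 + [H⁺]²/(K1K2)) = 1 / (1 + 10^+1.17 + 10^-0.90)
   = 1 / (1 + 14.791 + 0.12589) = 1/15.917 = 0.06283
[CO3²⁻] = α₂ × DIC = 0.06283 × 2.40 = 0.1508 mmol/kg
Ksp = 10^(−6.41) = 3.890×10^-7
Ω = [Ca²⁺][CO3²⁻]/Ksp = (9.75×10^-3)(1.508×10^-4) / 3.890×10^-7 = 3.78

Ω = 3.78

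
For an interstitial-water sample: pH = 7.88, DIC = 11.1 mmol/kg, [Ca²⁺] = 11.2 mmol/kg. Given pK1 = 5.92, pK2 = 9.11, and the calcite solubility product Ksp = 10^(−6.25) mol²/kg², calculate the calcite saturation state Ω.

Ω = 12.2

α₂ = 1 / (1 + [H⁺]/K2 + [H⁺]²/(K1K2)) = 1 / (1 + 10^+1.23 + 10^-0.73)
   = 1 / (1 + 16.982 + 0.18621) = 1/18.169 = 0.05504
[CO3²⁻] = α₂ × DIC = 0.05504 × 11.1 = 0.6109 mmol/kg
Ksp = 10^(−6.25) = 5.623×10^-7
Ω = [Ca²⁺][CO3²⁻]/Ksp = (11.2×10^-3)(6.109×10^-4) / 5.623×10^-7 = 12.2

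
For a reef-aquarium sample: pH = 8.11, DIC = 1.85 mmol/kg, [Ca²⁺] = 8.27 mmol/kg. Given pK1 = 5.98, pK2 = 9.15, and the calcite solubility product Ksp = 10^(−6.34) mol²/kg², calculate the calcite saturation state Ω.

Ω = 2.78

α₂ = 1 / (1 + [H⁺]/K2 + [H⁺]²/(K1K2)) = 1 / (1 + 10^+1.04 + 10^-1.09)
   = 1 / (1 + 10.965 + 0.081283) = 1/12.046 = 0.08301
[CO3²⁻] = α₂ × DIC = 0.08301 × 1.85 = 0.1536 mmol/kg
Ksp = 10^(−6.34) = 4.571×10^-7
Ω = [Ca²⁺][CO3²⁻]/Ksp = (8.27×10^-3)(1.536×10^-4) / 4.571×10^-7 = 2.78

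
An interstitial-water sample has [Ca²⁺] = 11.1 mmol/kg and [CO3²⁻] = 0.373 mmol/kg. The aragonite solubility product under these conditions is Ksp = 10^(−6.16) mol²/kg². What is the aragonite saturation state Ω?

Ω = 5.98

Ksp = 10^(−6.16) = 6.918×10^-7
Ω = [Ca²⁺][CO3²⁻]/Ksp = (11.1×10^-3)(0.373×10^-3) / 6.918×10^-7 = 5.98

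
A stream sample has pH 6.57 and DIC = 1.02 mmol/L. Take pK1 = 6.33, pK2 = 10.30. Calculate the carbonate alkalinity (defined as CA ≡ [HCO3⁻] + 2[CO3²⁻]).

CA = 0.648 mmol/L

CA = [HCO3⁻] + 2[CO3²⁻] = (α₁ + 2α₂)·DIC
At pH 6.57: [H⁺]/K1 = 10^-0.24 = 0.57544, K2/[H⁺] = 10^-3.73 = 0.00018621
α₁ = 1/(1 + 0.57544 + 0.00018621) = 1/1.5756 = 0.6347; α₂ = α₁·K2/[H⁺] = 0.0001182
α₁ + 2α₂ = 0.6349
CA = 0.6349 × 1.02 = 0.648 mmol/L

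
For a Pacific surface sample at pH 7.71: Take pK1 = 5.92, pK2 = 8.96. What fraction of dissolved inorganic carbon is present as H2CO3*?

α₀ = 1 / (1 + K1/[H⁺] + K1K2/[H⁺]²) = 1 / (1 + 10^+1.79 + 10^+0.54)
   = 1 / (1 + 61.660 + 3.4674) = 1/66.127 = 0.01512

α₀ = 0.0151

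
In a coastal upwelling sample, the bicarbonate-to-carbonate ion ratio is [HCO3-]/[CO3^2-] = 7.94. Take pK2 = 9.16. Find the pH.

pH = 8.26

From K2 = [H⁺][CO3^2-]/[HCO3-]:  pH = pK2 − log₁₀([HCO3-]/[CO3^2-])
log₁₀(7.94) = +0.900
pH = 9.16 − (+0.900) = 8.26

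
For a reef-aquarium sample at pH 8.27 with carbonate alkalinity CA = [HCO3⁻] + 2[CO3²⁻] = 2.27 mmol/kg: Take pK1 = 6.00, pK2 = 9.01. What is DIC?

CA = [HCO3⁻] + 2[CO3²⁻] = (α₁ + 2α₂)·DIC
At pH 8.27: [H⁺]/K1 = 10^-2.27 = 0.0053703, K2/[H⁺] = 10^-0.74 = 0.18197
α₁ = 1/(1 + 0.0053703 + 0.18197) = 1/1.1873 = 0.8422; α₂ = α₁·K2/[H⁺] = 0.1533
α₁ + 2α₂ = 1.1487
DIC = CA / (α₁ + 2α₂) = 2.27 / 1.1487 = 1.98 mmol/kg

DIC = 1.98 mmol/kg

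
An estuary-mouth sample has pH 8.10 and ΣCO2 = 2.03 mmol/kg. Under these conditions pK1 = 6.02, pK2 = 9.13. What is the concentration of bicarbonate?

[HCO3⁻] = 1.84 mmol/kg

α₁ = 1 / (1 + [H⁺]/K1 + K2/[H⁺]) = 1 / (1 + 10^-2.08 + 10^-1.03)
   = 1 / (1 + 0.0083176 + 0.093325) = 1/1.1016 = 0.9077
[HCO3⁻] = α₁ × DIC = 0.9077 × 2.03 = 1.84 mmol/kg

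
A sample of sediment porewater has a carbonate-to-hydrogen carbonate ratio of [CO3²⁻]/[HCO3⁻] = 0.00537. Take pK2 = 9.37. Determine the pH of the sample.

From K2 = [H⁺][CO3²⁻]/[HCO3⁻]:  pH = pK2 + log₁₀([CO3²⁻]/[HCO3⁻])
log₁₀(0.00537) = -2.270
pH = 9.37 + (-2.270) = 7.10

pH = 7.10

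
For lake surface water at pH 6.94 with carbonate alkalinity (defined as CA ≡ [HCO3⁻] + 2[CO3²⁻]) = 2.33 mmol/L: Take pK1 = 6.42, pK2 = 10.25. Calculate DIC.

CA = [HCO3⁻] + 2[CO3²⁻] = (α₁ + 2α₂)·DIC
At pH 6.94: [H⁺]/K1 = 10^-0.52 = 0.30200, K2/[H⁺] = 10^-3.31 = 0.00048978
α₁ = 1/(1 + 0.30200 + 0.00048978) = 1/1.3025 = 0.7678; α₂ = α₁·K2/[H⁺] = 0.0003760
α₁ + 2α₂ = 0.7685
DIC = CA / (α₁ + 2α₂) = 2.33 / 0.7685 = 3.03 mmol/L

DIC = 3.03 mmol/L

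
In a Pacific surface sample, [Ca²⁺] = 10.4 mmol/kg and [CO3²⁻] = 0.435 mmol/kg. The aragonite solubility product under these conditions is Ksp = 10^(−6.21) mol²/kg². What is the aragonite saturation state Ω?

Ksp = 10^(−6.21) = 6.166×10^-7
Ω = [Ca²⁺][CO3²⁻]/Ksp = (10.4×10^-3)(0.435×10^-3) / 6.166×10^-7 = 7.34

Ω = 7.34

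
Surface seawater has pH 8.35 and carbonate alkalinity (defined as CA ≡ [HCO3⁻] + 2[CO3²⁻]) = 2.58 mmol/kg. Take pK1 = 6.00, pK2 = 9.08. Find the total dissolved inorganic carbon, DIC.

CA = [HCO3⁻] + 2[CO3²⁻] = (α₁ + 2α₂)·DIC
At pH 8.35: [H⁺]/K1 = 10^-2.35 = 0.0044668, K2/[H⁺] = 10^-0.73 = 0.18621
α₁ = 1/(1 + 0.0044668 + 0.18621) = 1/1.1907 = 0.8399; α₂ = α₁·K2/[H⁺] = 0.1564
α₁ + 2α₂ = 1.1526
DIC = CA / (α₁ + 2α₂) = 2.58 / 1.1526 = 2.24 mmol/kg

DIC = 2.24 mmol/kg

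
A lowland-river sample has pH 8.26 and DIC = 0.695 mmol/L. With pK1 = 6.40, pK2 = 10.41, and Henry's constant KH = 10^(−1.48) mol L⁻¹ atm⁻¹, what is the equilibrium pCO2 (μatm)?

α₀ = 1 / (1 + K1/[H⁺] + K1K2/[H⁺]²) = 1 / (1 + 10^+1.86 + 10^-0.29)
   = 1 / (1 + 72.444 + 0.51286) = 1/73.956 = 0.01352
[CO2*] = α₀ × DIC = 0.01352 × 0.695 = 0.009397 mmol/L = 9.397 μmol/L
pCO2 = [CO2*]/KH = 9.397×10^-6 / 3.311×10^-2 = 284 μatm

pCO2 = 284 μatm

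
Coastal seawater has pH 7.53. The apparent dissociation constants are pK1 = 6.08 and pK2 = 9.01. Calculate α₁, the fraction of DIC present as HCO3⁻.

α₁ = 0.936

α₁ = 1 / (1 + [H⁺]/K1 + K2/[H⁺]) = 1 / (1 + 10^-1.45 + 10^-1.48)
   = 1 / (1 + 0.035481 + 0.033113) = 1/1.0686 = 0.9358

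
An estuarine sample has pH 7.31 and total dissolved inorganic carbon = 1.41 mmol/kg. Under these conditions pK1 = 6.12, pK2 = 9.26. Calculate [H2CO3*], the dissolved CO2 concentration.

α₀ = 1 / (1 + K1/[H⁺] + K1K2/[H⁺]²) = 1 / (1 + 10^+1.19 + 10^-0.76)
   = 1 / (1 + 15.488 + 0.17378) = 1/16.662 = 0.06002
[CO2*] = α₀ × DIC = 0.06002 × 1.41 = 0.0846 mmol/kg

[CO2*] = 0.0846 mmol/kg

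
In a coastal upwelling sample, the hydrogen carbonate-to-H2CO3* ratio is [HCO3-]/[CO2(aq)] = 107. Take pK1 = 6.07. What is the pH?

From K1 = [H⁺][HCO3-]/[CO2(aq)]:  pH = pK1 + log₁₀([HCO3-]/[CO2(aq)])
log₁₀(107) = +2.029
pH = 6.07 + (+2.029) = 8.10

pH = 8.10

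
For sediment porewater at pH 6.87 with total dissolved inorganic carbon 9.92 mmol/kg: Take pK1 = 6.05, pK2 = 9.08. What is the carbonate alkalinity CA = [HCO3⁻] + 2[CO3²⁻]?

CA = [HCO3⁻] + 2[CO3²⁻] = (α₁ + 2α₂)·DIC
At pH 6.87: [H⁺]/K1 = 10^-0.82 = 0.15136, K2/[H⁺] = 10^-2.21 = 0.0061660
α₁ = 1/(1 + 0.15136 + 0.0061660) = 1/1.1575 = 0.8639; α₂ = α₁·K2/[H⁺] = 0.005327
α₁ + 2α₂ = 0.8746
CA = 0.8746 × 9.92 = 8.68 mmol/kg

CA = 8.68 mmol/kg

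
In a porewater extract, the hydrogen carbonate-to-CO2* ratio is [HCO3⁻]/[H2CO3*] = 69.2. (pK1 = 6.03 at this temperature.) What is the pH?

pH = 7.87

From K1 = [H⁺][HCO3⁻]/[H2CO3*]:  pH = pK1 + log₁₀([HCO3⁻]/[H2CO3*])
log₁₀(69.2) = +1.840
pH = 6.03 + (+1.840) = 7.87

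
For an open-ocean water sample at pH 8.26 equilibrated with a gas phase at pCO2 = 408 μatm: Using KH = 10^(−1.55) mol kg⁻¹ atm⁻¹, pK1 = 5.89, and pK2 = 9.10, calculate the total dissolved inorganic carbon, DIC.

DIC = 3.10 mmol/kg

[CO2*] = KH · pCO2 = 10^(−1.55) × 408×10^-6 = 1.150×10^-5 mol/kg
α₀ = 1/(1 + K1/[H⁺] + K1K2/[H⁺]²) = 1/(1 + 10^+2.37 + 10^+1.53) = 0.003713
DIC = [CO2*]/α₀ = 1.150×10^-5 / 0.003713 = 3.10 mmol/kg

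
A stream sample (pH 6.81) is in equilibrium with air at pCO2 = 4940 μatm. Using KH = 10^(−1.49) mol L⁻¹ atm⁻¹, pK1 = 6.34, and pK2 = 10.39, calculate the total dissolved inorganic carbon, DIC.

[CO2*] = KH · pCO2 = 10^(−1.49) × 4940×10^-6 = 1.599×10^-4 mol/L
α₀ = 1/(1 + K1/[H⁺] + K1K2/[H⁺]²) = 1/(1 + 10^+0.47 + 10^-3.11) = 0.2530
DIC = [CO2*]/α₀ = 1.599×10^-4 / 0.2530 = 0.632 mmol/L

DIC = 0.632 mmol/L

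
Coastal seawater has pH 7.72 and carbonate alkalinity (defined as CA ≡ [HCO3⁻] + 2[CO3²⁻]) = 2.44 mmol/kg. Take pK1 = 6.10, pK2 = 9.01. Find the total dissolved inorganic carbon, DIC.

CA = [HCO3⁻] + 2[CO3²⁻] = (α₁ + 2α₂)·DIC
At pH 7.72: [H⁺]/K1 = 10^-1.62 = 0.023988, K2/[H⁺] = 10^-1.29 = 0.051286
α₁ = 1/(1 + 0.023988 + 0.051286) = 1/1.0753 = 0.9300; α₂ = α₁·K2/[H⁺] = 0.04770
α₁ + 2α₂ = 1.0254
DIC = CA / (α₁ + 2α₂) = 2.44 / 1.0254 = 2.38 mmol/kg

DIC = 2.38 mmol/kg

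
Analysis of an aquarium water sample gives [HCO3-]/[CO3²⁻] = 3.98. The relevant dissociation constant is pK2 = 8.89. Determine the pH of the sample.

pH = 8.29

From K2 = [H⁺][CO3²⁻]/[HCO3-]:  pH = pK2 − log₁₀([HCO3-]/[CO3²⁻])
log₁₀(3.98) = +0.600
pH = 8.89 − (+0.600) = 8.29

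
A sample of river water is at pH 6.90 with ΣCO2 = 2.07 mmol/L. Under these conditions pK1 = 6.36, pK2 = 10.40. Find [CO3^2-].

[CO3²⁻] = 0.508 μmol/L

α₂ = 1 / (1 + [H⁺]/K2 + [H⁺]²/(K1K2)) = 1 / (1 + 10^+3.50 + 10^+2.96)
   = 1 / (1 + 3162.3 + 912.01) = 1/4075.3 = 0.0002454
[CO3²⁻] = α₂ × DIC = 0.0002454 × 2.07 = 0.000508 mmol/L = 0.508 μmol/L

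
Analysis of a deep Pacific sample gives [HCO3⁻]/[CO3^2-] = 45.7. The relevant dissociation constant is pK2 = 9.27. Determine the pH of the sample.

From K2 = [H⁺][CO3^2-]/[HCO3⁻]:  pH = pK2 − log₁₀([HCO3⁻]/[CO3^2-])
log₁₀(45.7) = +1.660
pH = 9.27 − (+1.660) = 7.61

pH = 7.61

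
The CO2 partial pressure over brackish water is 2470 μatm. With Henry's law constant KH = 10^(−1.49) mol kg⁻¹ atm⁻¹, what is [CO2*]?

[CO2*] = 79.9 μmol/kg

KH = 10^(−1.49) = 3.236×10^-2 mol kg⁻¹ atm⁻¹
[CO2*] = KH · pCO2 = 3.236×10^-2 × 2470×10^-6 atm = 7.99×10^-5 mol/kg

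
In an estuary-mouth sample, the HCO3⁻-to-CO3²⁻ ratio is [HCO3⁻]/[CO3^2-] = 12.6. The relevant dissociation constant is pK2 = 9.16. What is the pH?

pH = 8.06

From K2 = [H⁺][CO3^2-]/[HCO3⁻]:  pH = pK2 − log₁₀([HCO3⁻]/[CO3^2-])
log₁₀(12.6) = +1.100
pH = 9.16 − (+1.100) = 8.06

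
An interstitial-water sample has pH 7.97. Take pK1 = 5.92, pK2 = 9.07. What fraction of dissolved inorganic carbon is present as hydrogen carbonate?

α₁ = 0.919

α₁ = 1 / (1 + [H⁺]/K1 + K2/[H⁺]) = 1 / (1 + 10^-2.05 + 10^-1.10)
   = 1 / (1 + 0.0089125 + 0.079433) = 1/1.0883 = 0.9188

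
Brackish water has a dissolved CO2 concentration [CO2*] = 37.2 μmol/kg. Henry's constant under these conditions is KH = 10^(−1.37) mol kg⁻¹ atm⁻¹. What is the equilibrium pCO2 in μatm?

pCO2 = 872 μatm

KH = 10^(−1.37) = 4.266×10^-2 mol kg⁻¹ atm⁻¹
pCO2 = [CO2*]/KH = 37.2×10^-6 / 4.266×10^-2 = 8.72×10^-4 atm = 872 μatm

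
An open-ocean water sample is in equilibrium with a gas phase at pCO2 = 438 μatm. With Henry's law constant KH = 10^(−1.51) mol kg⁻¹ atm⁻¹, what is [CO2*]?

KH = 10^(−1.51) = 3.090×10^-2 mol kg⁻¹ atm⁻¹
[CO2*] = KH · pCO2 = 3.090×10^-2 × 438×10^-6 atm = 1.35×10^-5 mol/kg

[CO2*] = 13.5 μmol/kg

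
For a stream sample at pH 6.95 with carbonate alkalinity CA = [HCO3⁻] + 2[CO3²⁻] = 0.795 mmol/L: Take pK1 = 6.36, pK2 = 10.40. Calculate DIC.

DIC = 0.999 mmol/L

CA = [HCO3⁻] + 2[CO3²⁻] = (α₁ + 2α₂)·DIC
At pH 6.95: [H⁺]/K1 = 10^-0.59 = 0.25704, K2/[H⁺] = 10^-3.45 = 0.00035481
α₁ = 1/(1 + 0.25704 + 0.00035481) = 1/1.2574 = 0.7953; α₂ = α₁·K2/[H⁺] = 0.0002822
α₁ + 2α₂ = 0.7959
DIC = CA / (α₁ + 2α₂) = 0.795 / 0.7959 = 0.999 mmol/L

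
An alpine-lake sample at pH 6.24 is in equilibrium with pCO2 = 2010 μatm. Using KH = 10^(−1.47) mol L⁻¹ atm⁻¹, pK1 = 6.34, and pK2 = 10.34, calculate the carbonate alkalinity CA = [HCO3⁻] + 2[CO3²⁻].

[CO2*] = KH · pCO2 = 10^(−1.47) × 2010×10^-6 = 6.811×10^-5 mol/L
α₀ = 1/(1 + K1/[H⁺] + K1K2/[H⁺]²) = 1/(1 + 10^-0.10 + 10^-4.20) = 0.5573
DIC = [CO2*]/α₀ = 6.811×10^-5 / 0.5573 = 0.1222 mmol/L
CA = (α₁ + 2α₂)·DIC = (0.4427 + 2×3.516×10^-5) × 0.1222 = 0.0541 mmol/L

CA = 0.0541 mmol/L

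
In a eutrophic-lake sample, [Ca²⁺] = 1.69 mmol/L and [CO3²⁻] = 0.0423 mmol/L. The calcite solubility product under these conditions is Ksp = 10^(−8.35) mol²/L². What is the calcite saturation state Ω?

Ksp = 10^(−8.35) = 4.467×10^-9
Ω = [Ca²⁺][CO3²⁻]/Ksp = (1.69×10^-3)(0.0423×10^-3) / 4.467×10^-9 = 16.0

Ω = 16.0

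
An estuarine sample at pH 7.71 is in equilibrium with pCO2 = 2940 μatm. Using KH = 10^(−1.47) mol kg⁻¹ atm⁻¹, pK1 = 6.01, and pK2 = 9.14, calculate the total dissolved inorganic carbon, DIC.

DIC = 5.28 mmol/kg

[CO2*] = KH · pCO2 = 10^(−1.47) × 2940×10^-6 = 9.962×10^-5 mol/kg
α₀ = 1/(1 + K1/[H⁺] + K1K2/[H⁺]²) = 1/(1 + 10^+1.70 + 10^+0.27) = 0.01887
DIC = [CO2*]/α₀ = 9.962×10^-5 / 0.01887 = 5.28 mmol/kg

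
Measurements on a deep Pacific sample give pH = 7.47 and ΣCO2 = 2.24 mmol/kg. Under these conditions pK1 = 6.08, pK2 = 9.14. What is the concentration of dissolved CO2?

[CO2*] = 0.0859 mmol/kg

α₀ = 1 / (1 + K1/[H⁺] + K1K2/[H⁺]²) = 1 / (1 + 10^+1.39 + 10^-0.28)
   = 1 / (1 + 24.547 + 0.52481) = 1/26.072 = 0.03836
[CO2*] = α₀ × DIC = 0.03836 × 2.24 = 0.0859 mmol/kg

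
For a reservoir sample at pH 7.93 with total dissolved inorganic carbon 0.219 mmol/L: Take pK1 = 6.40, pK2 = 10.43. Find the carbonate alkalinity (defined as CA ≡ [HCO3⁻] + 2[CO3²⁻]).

CA = [HCO3⁻] + 2[CO3²⁻] = (α₁ + 2α₂)·DIC
At pH 7.93: [H⁺]/K1 = 10^-1.53 = 0.029512, K2/[H⁺] = 10^-2.50 = 0.0031623
α₁ = 1/(1 + 0.029512 + 0.0031623) = 1/1.0327 = 0.9684; α₂ = α₁·K2/[H⁺] = 0.003062
α₁ + 2α₂ = 0.9745
CA = 0.9745 × 0.219 = 0.213 mmol/L

CA = 0.213 mmol/L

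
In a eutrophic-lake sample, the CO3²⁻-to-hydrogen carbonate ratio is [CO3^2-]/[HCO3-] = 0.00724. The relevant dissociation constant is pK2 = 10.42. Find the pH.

pH = 8.28

From K2 = [H⁺][CO3^2-]/[HCO3-]:  pH = pK2 + log₁₀([CO3^2-]/[HCO3-])
log₁₀(0.00724) = -2.140
pH = 10.42 + (-2.140) = 8.28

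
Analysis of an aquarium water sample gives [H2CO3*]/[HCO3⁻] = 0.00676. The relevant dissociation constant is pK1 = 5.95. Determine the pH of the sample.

pH = 8.12

From K1 = [H⁺][HCO3⁻]/[H2CO3*]:  pH = pK1 − log₁₀([H2CO3*]/[HCO3⁻])
log₁₀(0.00676) = -2.170
pH = 5.95 − (-2.170) = 8.12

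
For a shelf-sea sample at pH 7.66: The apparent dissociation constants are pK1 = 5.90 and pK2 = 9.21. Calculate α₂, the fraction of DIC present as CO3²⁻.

α₂ = 1 / (1 + [H⁺]/K2 + [H⁺]²/(K1K2)) = 1 / (1 + 10^+1.55 + 10^-0.21)
   = 1 / (1 + 35.481 + 0.61660) = 1/37.098 = 0.02696

α₂ = 0.0270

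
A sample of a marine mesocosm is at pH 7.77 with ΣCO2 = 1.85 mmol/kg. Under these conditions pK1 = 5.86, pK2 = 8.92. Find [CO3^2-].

α₂ = 1 / (1 + [H⁺]/K2 + [H⁺]²/(K1K2)) = 1 / (1 + 10^+1.15 + 10^-0.76)
   = 1 / (1 + 14.125 + 0.17378) = 1/15.299 = 0.06536
[CO3²⁻] = α₂ × DIC = 0.06536 × 1.85 = 0.121 mmol/kg

[CO3²⁻] = 0.121 mmol/kg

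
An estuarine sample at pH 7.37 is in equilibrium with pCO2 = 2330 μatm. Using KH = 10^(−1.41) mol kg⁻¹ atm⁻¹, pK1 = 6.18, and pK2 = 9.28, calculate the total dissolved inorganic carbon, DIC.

DIC = 1.51 mmol/kg

[CO2*] = KH · pCO2 = 10^(−1.41) × 2330×10^-6 = 9.065×10^-5 mol/kg
α₀ = 1/(1 + K1/[H⁺] + K1K2/[H⁺]²) = 1/(1 + 10^+1.19 + 10^-0.72) = 0.05996
DIC = [CO2*]/α₀ = 9.065×10^-5 / 0.05996 = 1.51 mmol/kg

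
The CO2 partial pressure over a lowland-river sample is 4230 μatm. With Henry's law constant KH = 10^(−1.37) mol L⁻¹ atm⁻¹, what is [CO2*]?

[CO2*] = 180 μmol/L

KH = 10^(−1.37) = 4.266×10^-2 mol L⁻¹ atm⁻¹
[CO2*] = KH · pCO2 = 4.266×10^-2 × 4230×10^-6 atm = 1.80×10^-4 mol/L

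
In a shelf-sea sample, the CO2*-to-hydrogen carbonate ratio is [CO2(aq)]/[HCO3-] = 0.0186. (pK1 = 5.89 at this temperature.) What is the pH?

From K1 = [H⁺][HCO3-]/[CO2(aq)]:  pH = pK1 − log₁₀([CO2(aq)]/[HCO3-])
log₁₀(0.0186) = -1.730
pH = 5.89 − (-1.730) = 7.62

pH = 7.62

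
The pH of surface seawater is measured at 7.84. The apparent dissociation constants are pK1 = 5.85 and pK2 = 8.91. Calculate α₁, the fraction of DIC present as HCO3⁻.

α₁ = 0.913

α₁ = 1 / (1 + [H⁺]/K1 + K2/[H⁺]) = 1 / (1 + 10^-1.99 + 10^-1.07)
   = 1 / (1 + 0.010233 + 0.085114) = 1/1.0953 = 0.9130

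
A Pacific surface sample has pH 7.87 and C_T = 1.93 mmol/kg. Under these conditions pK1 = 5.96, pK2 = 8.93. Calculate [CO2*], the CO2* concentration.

[CO2*] = 0.0216 mmol/kg

α₀ = 1 / (1 + K1/[H⁺] + K1K2/[H⁺]²) = 1 / (1 + 10^+1.91 + 10^+0.85)
   = 1 / (1 + 81.283 + 7.0795) = 1/89.363 = 0.01119
[CO2*] = α₀ × DIC = 0.01119 × 1.93 = 0.0216 mmol/kg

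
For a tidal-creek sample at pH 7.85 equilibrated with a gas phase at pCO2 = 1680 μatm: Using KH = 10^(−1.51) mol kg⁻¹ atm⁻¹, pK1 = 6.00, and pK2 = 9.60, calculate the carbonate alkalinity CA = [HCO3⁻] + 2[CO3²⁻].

CA = 3.81 mmol/kg

[CO2*] = KH · pCO2 = 10^(−1.51) × 1680×10^-6 = 5.192×10^-5 mol/kg
α₀ = 1/(1 + K1/[H⁺] + K1K2/[H⁺]²) = 1/(1 + 10^+1.85 + 10^+0.10) = 0.01369
DIC = [CO2*]/α₀ = 5.192×10^-5 / 0.01369 = 3.793 mmol/kg
CA = (α₁ + 2α₂)·DIC = (0.9691 + 2×0.01723) × 3.793 = 3.81 mmol/kg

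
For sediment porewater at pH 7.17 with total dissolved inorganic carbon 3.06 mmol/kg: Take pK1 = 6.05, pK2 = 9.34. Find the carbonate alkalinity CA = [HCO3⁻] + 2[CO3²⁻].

CA = [HCO3⁻] + 2[CO3²⁻] = (α₁ + 2α₂)·DIC
At pH 7.17: [H⁺]/K1 = 10^-1.12 = 0.075858, K2/[H⁺] = 10^-2.17 = 0.0067608
α₁ = 1/(1 + 0.075858 + 0.0067608) = 1/1.0826 = 0.9237; α₂ = α₁·K2/[H⁺] = 0.006245
α₁ + 2α₂ = 0.9362
CA = 0.9362 × 3.06 = 2.86 mmol/kg

CA = 2.86 mmol/kg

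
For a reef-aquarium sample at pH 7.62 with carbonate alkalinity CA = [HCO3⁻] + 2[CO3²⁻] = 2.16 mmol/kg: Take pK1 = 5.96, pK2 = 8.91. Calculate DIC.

DIC = 2.10 mmol/kg

CA = [HCO3⁻] + 2[CO3²⁻] = (α₁ + 2α₂)·DIC
At pH 7.62: [H⁺]/K1 = 10^-1.66 = 0.021878, K2/[H⁺] = 10^-1.29 = 0.051286
α₁ = 1/(1 + 0.021878 + 0.051286) = 1/1.0732 = 0.9318; α₂ = α₁·K2/[H⁺] = 0.04779
α₁ + 2α₂ = 1.0274
DIC = CA / (α₁ + 2α₂) = 2.16 / 1.0274 = 2.10 mmol/kg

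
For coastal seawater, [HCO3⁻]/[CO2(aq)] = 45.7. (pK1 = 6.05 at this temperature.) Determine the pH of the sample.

pH = 7.71

From K1 = [H⁺][HCO3⁻]/[CO2(aq)]:  pH = pK1 + log₁₀([HCO3⁻]/[CO2(aq)])
log₁₀(45.7) = +1.660
pH = 6.05 + (+1.660) = 7.71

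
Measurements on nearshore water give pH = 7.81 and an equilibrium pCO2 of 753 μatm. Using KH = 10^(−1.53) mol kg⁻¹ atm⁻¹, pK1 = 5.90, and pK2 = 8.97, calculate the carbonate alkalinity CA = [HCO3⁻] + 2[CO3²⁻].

[CO2*] = KH · pCO2 = 10^(−1.53) × 753×10^-6 = 2.222×10^-5 mol/kg
α₀ = 1/(1 + K1/[H⁺] + K1K2/[H⁺]²) = 1/(1 + 10^+1.91 + 10^+0.75) = 0.01138
DIC = [CO2*]/α₀ = 2.222×10^-5 / 0.01138 = 1.954 mmol/kg
CA = (α₁ + 2α₂)·DIC = (0.9247 + 2×0.06397) × 1.954 = 2.06 mmol/kg

CA = 2.06 mmol/kg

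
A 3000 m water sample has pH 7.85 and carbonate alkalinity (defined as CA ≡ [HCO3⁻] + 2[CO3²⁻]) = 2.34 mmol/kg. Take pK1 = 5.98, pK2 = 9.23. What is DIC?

CA = [HCO3⁻] + 2[CO3²⁻] = (α₁ + 2α₂)·DIC
At pH 7.85: [H⁺]/K1 = 10^-1.87 = 0.013490, K2/[H⁺] = 10^-1.38 = 0.041687
α₁ = 1/(1 + 0.013490 + 0.041687) = 1/1.0552 = 0.9477; α₂ = α₁·K2/[H⁺] = 0.03951
α₁ + 2α₂ = 1.0267
DIC = CA / (α₁ + 2α₂) = 2.34 / 1.0267 = 2.28 mmol/kg

DIC = 2.28 mmol/kg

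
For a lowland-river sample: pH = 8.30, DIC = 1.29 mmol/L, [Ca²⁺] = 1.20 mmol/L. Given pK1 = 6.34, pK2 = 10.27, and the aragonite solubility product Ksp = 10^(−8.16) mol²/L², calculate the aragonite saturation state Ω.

α₂ = 1 / (1 + [H⁺]/K2 + [H⁺]²/(K1K2)) = 1 / (1 + 10^+1.97 + 10^+0.01)
   = 1 / (1 + 93.325 + 1.0233) = 1/95.349 = 0.01049
[CO3²⁻] = α₂ × DIC = 0.01049 × 1.29 = 0.01353 mmol/L = 13.53 μmol/L
Ksp = 10^(−8.16) = 6.918×10^-9
Ω = [Ca²⁺][CO3²⁻]/Ksp = (1.20×10^-3)(1.353×10^-5) / 6.918×10^-9 = 2.35

Ω = 2.35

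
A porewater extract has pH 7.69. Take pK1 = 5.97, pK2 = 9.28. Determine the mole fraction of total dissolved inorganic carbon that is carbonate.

α₂ = 0.0246

α₂ = 1 / (1 + [H⁺]/K2 + [H⁺]²/(K1K2)) = 1 / (1 + 10^+1.59 + 10^-0.13)
   = 1 / (1 + 38.905 + 0.74131) = 1/40.646 = 0.02460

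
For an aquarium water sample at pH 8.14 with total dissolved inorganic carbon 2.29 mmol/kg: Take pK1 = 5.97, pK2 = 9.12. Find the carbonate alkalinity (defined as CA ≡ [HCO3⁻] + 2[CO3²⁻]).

CA = [HCO3⁻] + 2[CO3²⁻] = (α₁ + 2α₂)·DIC
At pH 8.14: [H⁺]/K1 = 10^-2.17 = 0.0067608, K2/[H⁺] = 10^-0.98 = 0.10471
α₁ = 1/(1 + 0.0067608 + 0.10471) = 1/1.1115 = 0.8997; α₂ = α₁·K2/[H⁺] = 0.09421
α₁ + 2α₂ = 1.0881
CA = 1.0881 × 2.29 = 2.49 mmol/kg

CA = 2.49 mmol/kg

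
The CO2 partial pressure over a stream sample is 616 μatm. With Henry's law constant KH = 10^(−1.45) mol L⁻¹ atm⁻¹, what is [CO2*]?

[CO2*] = 21.9 μmol/L

KH = 10^(−1.45) = 3.548×10^-2 mol L⁻¹ atm⁻¹
[CO2*] = KH · pCO2 = 3.548×10^-2 × 616×10^-6 atm = 2.19×10^-5 mol/L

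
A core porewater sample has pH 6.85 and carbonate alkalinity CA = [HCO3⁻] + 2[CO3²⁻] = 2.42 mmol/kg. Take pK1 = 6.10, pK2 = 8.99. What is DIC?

DIC = 2.83 mmol/kg

CA = [HCO3⁻] + 2[CO3²⁻] = (α₁ + 2α₂)·DIC
At pH 6.85: [H⁺]/K1 = 10^-0.75 = 0.17783, K2/[H⁺] = 10^-2.14 = 0.0072444
α₁ = 1/(1 + 0.17783 + 0.0072444) = 1/1.1851 = 0.8438; α₂ = α₁·K2/[H⁺] = 0.006113
α₁ + 2α₂ = 0.8561
DIC = CA / (α₁ + 2α₂) = 2.42 / 0.8561 = 2.83 mmol/kg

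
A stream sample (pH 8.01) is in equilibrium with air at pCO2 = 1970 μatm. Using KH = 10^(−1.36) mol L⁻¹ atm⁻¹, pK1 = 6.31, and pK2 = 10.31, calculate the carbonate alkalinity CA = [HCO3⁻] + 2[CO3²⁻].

CA = 4.35 mmol/L

[CO2*] = KH · pCO2 = 10^(−1.36) × 1970×10^-6 = 8.599×10^-5 mol/L
α₀ = 1/(1 + K1/[H⁺] + K1K2/[H⁺]²) = 1/(1 + 10^+1.70 + 10^-0.60) = 0.01947
DIC = [CO2*]/α₀ = 8.599×10^-5 / 0.01947 = 4.417 mmol/L
CA = (α₁ + 2α₂)·DIC = (0.9756 + 2×0.004890) × 4.417 = 4.35 mmol/L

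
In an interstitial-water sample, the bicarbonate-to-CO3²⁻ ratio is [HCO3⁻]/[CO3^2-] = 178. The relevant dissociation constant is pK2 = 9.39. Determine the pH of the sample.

pH = 7.14

From K2 = [H⁺][CO3^2-]/[HCO3⁻]:  pH = pK2 − log₁₀([HCO3⁻]/[CO3^2-])
log₁₀(178) = +2.250
pH = 9.39 − (+2.250) = 7.14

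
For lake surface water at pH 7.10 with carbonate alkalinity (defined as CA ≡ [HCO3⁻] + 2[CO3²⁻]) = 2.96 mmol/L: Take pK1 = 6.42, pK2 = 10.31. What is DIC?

DIC = 3.58 mmol/L

CA = [HCO3⁻] + 2[CO3²⁻] = (α₁ + 2α₂)·DIC
At pH 7.10: [H⁺]/K1 = 10^-0.68 = 0.20893, K2/[H⁺] = 10^-3.21 = 0.00061660
α₁ = 1/(1 + 0.20893 + 0.00061660) = 1/1.2095 = 0.8268; α₂ = α₁·K2/[H⁺] = 0.0005098
α₁ + 2α₂ = 0.8278
DIC = CA / (α₁ + 2α₂) = 2.96 / 0.8278 = 3.58 mmol/L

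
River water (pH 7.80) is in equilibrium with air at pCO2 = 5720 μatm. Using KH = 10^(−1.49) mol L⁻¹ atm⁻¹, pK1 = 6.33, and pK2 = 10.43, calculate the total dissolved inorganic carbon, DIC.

[CO2*] = KH · pCO2 = 10^(−1.49) × 5720×10^-6 = 1.851×10^-4 mol/L
α₀ = 1/(1 + K1/[H⁺] + K1K2/[H⁺]²) = 1/(1 + 10^+1.47 + 10^-1.16) = 0.03270
DIC = [CO2*]/α₀ = 1.851×10^-4 / 0.03270 = 5.66 mmol/L

DIC = 5.66 mmol/L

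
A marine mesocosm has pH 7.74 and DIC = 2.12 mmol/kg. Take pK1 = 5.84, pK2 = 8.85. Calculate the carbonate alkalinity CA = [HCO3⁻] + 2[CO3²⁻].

CA = [HCO3⁻] + 2[CO3²⁻] = (α₁ + 2α₂)·DIC
At pH 7.74: [H⁺]/K1 = 10^-1.90 = 0.012589, K2/[H⁺] = 10^-1.11 = 0.077625
α₁ = 1/(1 + 0.012589 + 0.077625) = 1/1.0902 = 0.9173; α₂ = α₁·K2/[H⁺] = 0.07120
α₁ + 2α₂ = 1.0597
CA = 1.0597 × 2.12 = 2.25 mmol/kg

CA = 2.25 mmol/kg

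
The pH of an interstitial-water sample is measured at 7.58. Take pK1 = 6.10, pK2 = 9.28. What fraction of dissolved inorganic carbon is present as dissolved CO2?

α₀ = 1 / (1 + K1/[H⁺] + K1K2/[H⁺]²) = 1 / (1 + 10^+1.48 + 10^-0.22)
   = 1 / (1 + 30.200 + 0.60256) = 1/31.802 = 0.03144

α₀ = 0.0314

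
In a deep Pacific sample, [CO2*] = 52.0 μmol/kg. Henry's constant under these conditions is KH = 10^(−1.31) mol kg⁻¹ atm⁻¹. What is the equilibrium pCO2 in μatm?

KH = 10^(−1.31) = 4.898×10^-2 mol kg⁻¹ atm⁻¹
pCO2 = [CO2*]/KH = 52.0×10^-6 / 4.898×10^-2 = 1.06×10^-3 atm = 1060 μatm

pCO2 = 1060 μatm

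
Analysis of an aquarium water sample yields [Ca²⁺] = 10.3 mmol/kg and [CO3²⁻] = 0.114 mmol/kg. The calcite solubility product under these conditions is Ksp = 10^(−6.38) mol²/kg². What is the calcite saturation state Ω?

Ksp = 10^(−6.38) = 4.169×10^-7
Ω = [Ca²⁺][CO3²⁻]/Ksp = (10.3×10^-3)(0.114×10^-3) / 4.169×10^-7 = 2.82

Ω = 2.82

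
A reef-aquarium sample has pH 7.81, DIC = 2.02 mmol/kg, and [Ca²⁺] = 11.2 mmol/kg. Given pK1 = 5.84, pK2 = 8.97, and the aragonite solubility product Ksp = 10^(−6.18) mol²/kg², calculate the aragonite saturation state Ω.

α₂ = 1 / (1 + [H⁺]/K2 + [H⁺]²/(K1K2)) = 1 / (1 + 10^+1.16 + 10^-0.81)
   = 1 / (1 + 14.454 + 0.15488) = 1/15.609 = 0.06406
[CO3²⁻] = α₂ × DIC = 0.06406 × 2.02 = 0.1294 mmol/kg
Ksp = 10^(−6.18) = 6.607×10^-7
Ω = [Ca²⁺][CO3²⁻]/Ksp = (11.2×10^-3)(1.294×10^-4) / 6.607×10^-7 = 2.19

Ω = 2.19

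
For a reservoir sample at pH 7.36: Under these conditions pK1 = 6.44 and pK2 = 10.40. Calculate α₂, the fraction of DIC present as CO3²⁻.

α₂ = 1 / (1 + [H⁺]/K2 + [H⁺]²/(K1K2)) = 1 / (1 + 10^+3.04 + 10^+2.12)
   = 1 / (1 + 1096.5 + 131.83) = 1/1229.3 = 0.0008135

α₂ = 0.000813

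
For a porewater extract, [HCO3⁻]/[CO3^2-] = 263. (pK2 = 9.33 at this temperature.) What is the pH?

From K2 = [H⁺][CO3^2-]/[HCO3⁻]:  pH = pK2 − log₁₀([HCO3⁻]/[CO3^2-])
log₁₀(263) = +2.420
pH = 9.33 − (+2.420) = 6.91

pH = 6.91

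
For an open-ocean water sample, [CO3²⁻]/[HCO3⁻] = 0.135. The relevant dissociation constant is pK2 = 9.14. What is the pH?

From K2 = [H⁺][CO3²⁻]/[HCO3⁻]:  pH = pK2 + log₁₀([CO3²⁻]/[HCO3⁻])
log₁₀(0.135) = -0.870
pH = 9.14 + (-0.870) = 8.27

pH = 8.27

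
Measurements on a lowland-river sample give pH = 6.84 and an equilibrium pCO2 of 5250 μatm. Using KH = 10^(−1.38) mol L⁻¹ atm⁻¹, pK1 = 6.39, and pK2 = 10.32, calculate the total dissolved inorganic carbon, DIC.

[CO2*] = KH · pCO2 = 10^(−1.38) × 5250×10^-6 = 2.189×10^-4 mol/L
α₀ = 1/(1 + K1/[H⁺] + K1K2/[H⁺]²) = 1/(1 + 10^+0.45 + 10^-3.03) = 0.2618
DIC = [CO2*]/α₀ = 2.189×10^-4 / 0.2618 = 0.836 mmol/L

DIC = 0.836 mmol/L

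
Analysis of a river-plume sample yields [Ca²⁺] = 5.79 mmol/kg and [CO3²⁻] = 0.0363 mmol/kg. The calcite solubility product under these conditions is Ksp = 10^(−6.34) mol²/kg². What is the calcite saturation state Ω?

Ksp = 10^(−6.34) = 4.571×10^-7
Ω = [Ca²⁺][CO3²⁻]/Ksp = (5.79×10^-3)(0.0363×10^-3) / 4.571×10^-7 = 0.460

Ω = 0.460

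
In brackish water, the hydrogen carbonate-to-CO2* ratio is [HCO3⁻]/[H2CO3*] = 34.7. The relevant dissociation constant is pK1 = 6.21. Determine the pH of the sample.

pH = 7.75

From K1 = [H⁺][HCO3⁻]/[H2CO3*]:  pH = pK1 + log₁₀([HCO3⁻]/[H2CO3*])
log₁₀(34.7) = +1.540
pH = 6.21 + (+1.540) = 7.75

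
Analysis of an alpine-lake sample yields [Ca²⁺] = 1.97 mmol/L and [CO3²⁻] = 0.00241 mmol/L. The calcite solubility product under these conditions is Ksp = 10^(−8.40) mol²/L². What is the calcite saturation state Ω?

Ksp = 10^(−8.40) = 3.981×10^-9
Ω = [Ca²⁺][CO3²⁻]/Ksp = (1.97×10^-3)(0.00241×10^-3) / 3.981×10^-9 = 1.19

Ω = 1.19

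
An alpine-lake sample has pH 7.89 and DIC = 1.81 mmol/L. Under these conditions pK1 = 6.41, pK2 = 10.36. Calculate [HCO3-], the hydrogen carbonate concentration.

[HCO3⁻] = 1.75 mmol/L

α₁ = 1 / (1 + [H⁺]/K1 + K2/[H⁺]) = 1 / (1 + 10^-1.48 + 10^-2.47)
   = 1 / (1 + 0.033113 + 0.0033884) = 1/1.0365 = 0.9648
[HCO3⁻] = α₁ × DIC = 0.9648 × 1.81 = 1.75 mmol/L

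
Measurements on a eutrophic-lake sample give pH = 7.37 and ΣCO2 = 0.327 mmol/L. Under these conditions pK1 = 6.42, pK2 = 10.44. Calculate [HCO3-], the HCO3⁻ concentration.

α₁ = 1 / (1 + [H⁺]/K1 + K2/[H⁺]) = 1 / (1 + 10^-0.95 + 10^-3.07)
   = 1 / (1 + 0.11220 + 0.00085114) = 1/1.1131 = 0.8984
[HCO3⁻] = α₁ × DIC = 0.8984 × 0.327 = 0.294 mmol/L

[HCO3⁻] = 0.294 mmol/L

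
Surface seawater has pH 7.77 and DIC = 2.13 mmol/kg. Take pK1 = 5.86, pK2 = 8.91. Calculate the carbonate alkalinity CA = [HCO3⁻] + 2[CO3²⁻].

CA = 2.25 mmol/kg

CA = [HCO3⁻] + 2[CO3²⁻] = (α₁ + 2α₂)·DIC
At pH 7.77: [H⁺]/K1 = 10^-1.91 = 0.012303, K2/[H⁺] = 10^-1.14 = 0.072444
α₁ = 1/(1 + 0.012303 + 0.072444) = 1/1.0847 = 0.9219; α₂ = α₁·K2/[H⁺] = 0.06678
α₁ + 2α₂ = 1.0554
CA = 1.0554 × 2.13 = 2.25 mmol/kg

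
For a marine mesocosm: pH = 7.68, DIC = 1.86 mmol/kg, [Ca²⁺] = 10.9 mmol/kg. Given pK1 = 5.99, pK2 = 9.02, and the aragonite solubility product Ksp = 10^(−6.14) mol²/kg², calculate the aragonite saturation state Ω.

α₂ = 1 / (1 + [H⁺]/K2 + [H⁺]²/(K1K2)) = 1 / (1 + 10^+1.34 + 10^-0.35)
   = 1 / (1 + 21.878 + 0.44668) = 1/23.324 = 0.04287
[CO3²⁻] = α₂ × DIC = 0.04287 × 1.86 = 0.07975 mmol/kg
Ksp = 10^(−6.14) = 7.244×10^-7
Ω = [Ca²⁺][CO3²⁻]/Ksp = (10.9×10^-3)(7.975×10^-5) / 7.244×10^-7 = 1.20

Ω = 1.20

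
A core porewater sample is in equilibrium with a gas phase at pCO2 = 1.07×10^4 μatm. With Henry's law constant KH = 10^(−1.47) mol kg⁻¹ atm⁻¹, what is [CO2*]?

[CO2*] = 363 μmol/kg

KH = 10^(−1.47) = 3.388×10^-2 mol kg⁻¹ atm⁻¹
[CO2*] = KH · pCO2 = 3.388×10^-2 × 1.07×10^4×10^-6 atm = 3.63×10^-4 mol/kg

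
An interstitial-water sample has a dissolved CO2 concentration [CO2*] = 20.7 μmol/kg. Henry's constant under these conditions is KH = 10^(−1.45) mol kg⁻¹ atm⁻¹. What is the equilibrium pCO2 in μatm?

KH = 10^(−1.45) = 3.548×10^-2 mol kg⁻¹ atm⁻¹
pCO2 = [CO2*]/KH = 20.7×10^-6 / 3.548×10^-2 = 5.83×10^-4 atm = 583 μatm

pCO2 = 583 μatm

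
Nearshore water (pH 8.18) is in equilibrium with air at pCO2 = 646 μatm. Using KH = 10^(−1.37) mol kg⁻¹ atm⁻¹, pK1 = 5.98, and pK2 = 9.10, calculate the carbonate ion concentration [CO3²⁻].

[CO2*] = KH · pCO2 = 10^(−1.37) × 646×10^-6 = 2.756×10^-5 mol/kg
α₀ = 1/(1 + K1/[H⁺] + K1K2/[H⁺]²) = 1/(1 + 10^+2.20 + 10^+1.28) = 0.005601
DIC = [CO2*]/α₀ = 2.756×10^-5 / 0.005601 = 4.920 mmol/kg
[CO3²⁻] = α₂·DIC; α₂ = 0.1067, so [CO3²⁻] = 0.1067 × 4.920 = 0.525 mmol/kg

[CO3²⁻] = 0.525 mmol/kg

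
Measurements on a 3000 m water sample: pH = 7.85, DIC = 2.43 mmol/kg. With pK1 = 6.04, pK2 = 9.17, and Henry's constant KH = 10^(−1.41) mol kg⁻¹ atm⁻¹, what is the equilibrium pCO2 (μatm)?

pCO2 = 910 μatm

α₀ = 1 / (1 + K1/[H⁺] + K1K2/[H⁺]²) = 1 / (1 + 10^+1.81 + 10^+0.49)
   = 1 / (1 + 64.565 + 3.0903) = 1/68.656 = 0.01457
[CO2*] = α₀ × DIC = 0.01457 × 2.43 = 0.03539 mmol/kg
pCO2 = [CO2*]/KH = 3.539×10^-5 / 3.890×10^-2 = 910 μatm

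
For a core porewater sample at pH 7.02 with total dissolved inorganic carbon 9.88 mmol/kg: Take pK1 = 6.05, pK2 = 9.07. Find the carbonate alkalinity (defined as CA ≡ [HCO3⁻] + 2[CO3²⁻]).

CA = 9.01 mmol/kg

CA = [HCO3⁻] + 2[CO3²⁻] = (α₁ + 2α₂)·DIC
At pH 7.02: [H⁺]/K1 = 10^-0.97 = 0.10715, K2/[H⁺] = 10^-2.05 = 0.0089125
α₁ = 1/(1 + 0.10715 + 0.0089125) = 1/1.1161 = 0.8960; α₂ = α₁·K2/[H⁺] = 0.007986
α₁ + 2α₂ = 0.9120
CA = 0.9120 × 9.88 = 9.01 mmol/kg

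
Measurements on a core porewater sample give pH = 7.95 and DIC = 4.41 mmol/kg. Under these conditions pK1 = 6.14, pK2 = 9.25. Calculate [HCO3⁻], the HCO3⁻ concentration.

α₁ = 1 / (1 + [H⁺]/K1 + K2/[H⁺]) = 1 / (1 + 10^-1.81 + 10^-1.30)
   = 1 / (1 + 0.015488 + 0.050119) = 1/1.0656 = 0.9384
[HCO3⁻] = α₁ × DIC = 0.9384 × 4.41 = 4.14 mmol/kg

[HCO3⁻] = 4.14 mmol/kg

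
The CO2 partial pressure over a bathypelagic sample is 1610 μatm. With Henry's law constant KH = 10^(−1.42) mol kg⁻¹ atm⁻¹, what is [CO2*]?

KH = 10^(−1.42) = 3.802×10^-2 mol kg⁻¹ atm⁻¹
[CO2*] = KH · pCO2 = 3.802×10^-2 × 1610×10^-6 atm = 6.12×10^-5 mol/kg

[CO2*] = 61.2 μmol/kg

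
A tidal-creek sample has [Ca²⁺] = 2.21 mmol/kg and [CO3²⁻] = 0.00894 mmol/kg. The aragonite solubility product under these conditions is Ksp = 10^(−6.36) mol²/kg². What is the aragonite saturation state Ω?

Ksp = 10^(−6.36) = 4.365×10^-7
Ω = [Ca²⁺][CO3²⁻]/Ksp = (2.21×10^-3)(0.00894×10^-3) / 4.365×10^-7 = 0.0453

Ω = 0.0453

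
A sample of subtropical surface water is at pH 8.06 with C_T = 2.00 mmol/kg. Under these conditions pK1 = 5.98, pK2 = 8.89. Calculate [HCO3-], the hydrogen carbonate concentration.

α₁ = 1 / (1 + [H⁺]/K1 + K2/[H⁺]) = 1 / (1 + 10^-2.08 + 10^-0.83)
   = 1 / (1 + 0.0083176 + 0.14791) = 1/1.1562 = 0.8649
[HCO3⁻] = α₁ × DIC = 0.8649 × 2.00 = 1.73 mmol/kg

[HCO3⁻] = 1.73 mmol/kg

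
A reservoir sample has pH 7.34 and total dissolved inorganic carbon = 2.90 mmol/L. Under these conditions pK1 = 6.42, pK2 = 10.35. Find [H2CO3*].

[CO2*] = 0.311 mmol/L

α₀ = 1 / (1 + K1/[H⁺] + K1K2/[H⁺]²) = 1 / (1 + 10^+0.92 + 10^-2.09)
   = 1 / (1 + 8.3176 + 0.0081283) = 1/9.3258 = 0.1072
[CO2*] = α₀ × DIC = 0.1072 × 2.90 = 0.311 mmol/L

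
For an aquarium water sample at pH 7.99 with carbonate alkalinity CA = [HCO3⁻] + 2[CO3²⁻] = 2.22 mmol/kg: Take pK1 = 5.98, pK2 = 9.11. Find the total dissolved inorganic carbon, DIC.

DIC = 2.09 mmol/kg

CA = [HCO3⁻] + 2[CO3²⁻] = (α₁ + 2α₂)·DIC
At pH 7.99: [H⁺]/K1 = 10^-2.01 = 0.0097724, K2/[H⁺] = 10^-1.12 = 0.075858
α₁ = 1/(1 + 0.0097724 + 0.075858) = 1/1.0856 = 0.9211; α₂ = α₁·K2/[H⁺] = 0.06987
α₁ + 2α₂ = 1.0609
DIC = CA / (α₁ + 2α₂) = 2.22 / 1.0609 = 2.09 mmol/kg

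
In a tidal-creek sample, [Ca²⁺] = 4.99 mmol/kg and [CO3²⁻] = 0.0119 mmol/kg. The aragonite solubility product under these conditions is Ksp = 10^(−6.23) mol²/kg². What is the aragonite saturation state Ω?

Ksp = 10^(−6.23) = 5.888×10^-7
Ω = [Ca²⁺][CO3²⁻]/Ksp = (4.99×10^-3)(0.0119×10^-3) / 5.888×10^-7 = 0.101

Ω = 0.101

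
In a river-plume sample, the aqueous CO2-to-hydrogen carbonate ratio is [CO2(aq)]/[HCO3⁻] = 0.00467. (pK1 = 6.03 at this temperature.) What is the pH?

pH = 8.36

From K1 = [H⁺][HCO3⁻]/[CO2(aq)]:  pH = pK1 − log₁₀([CO2(aq)]/[HCO3⁻])
log₁₀(0.00467) = -2.331
pH = 6.03 − (-2.331) = 8.36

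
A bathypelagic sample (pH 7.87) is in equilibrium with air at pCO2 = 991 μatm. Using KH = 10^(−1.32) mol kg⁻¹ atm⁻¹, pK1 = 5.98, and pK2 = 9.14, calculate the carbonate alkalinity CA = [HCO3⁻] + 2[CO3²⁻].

CA = 4.08 mmol/kg

[CO2*] = KH · pCO2 = 10^(−1.32) × 991×10^-6 = 4.743×10^-5 mol/kg
α₀ = 1/(1 + K1/[H⁺] + K1K2/[H⁺]²) = 1/(1 + 10^+1.89 + 10^+0.62) = 0.01208
DIC = [CO2*]/α₀ = 4.743×10^-5 / 0.01208 = 3.927 mmol/kg
CA = (α₁ + 2α₂)·DIC = (0.9376 + 2×0.05035) × 3.927 = 4.08 mmol/kg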